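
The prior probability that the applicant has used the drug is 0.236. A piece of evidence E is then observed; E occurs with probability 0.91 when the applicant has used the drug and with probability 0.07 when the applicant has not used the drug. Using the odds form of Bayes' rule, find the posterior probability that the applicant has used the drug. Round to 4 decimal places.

Posterior probability ≈ 0.8006

Prior odds = 0.236/(1−0.236) = 0.30890. In log-odds, ln(0.30890) = -1.1747.
Add log likelihood ratio: ln(13.000) = 2.5649.
Posterior log-odds = 1.3902, so posterior odds = exp(1.3902) = 4.0157. Converting, P(H|E) = 4.0157/5.0157 = 0.8006.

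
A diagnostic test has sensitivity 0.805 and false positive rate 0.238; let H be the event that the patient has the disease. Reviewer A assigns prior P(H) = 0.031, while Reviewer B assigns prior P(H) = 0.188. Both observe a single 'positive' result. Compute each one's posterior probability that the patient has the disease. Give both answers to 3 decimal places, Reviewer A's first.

P('+'|H) = 0.805, P('+'|¬H) = 0.238.
Reviewer A: numerator 0.805·0.031 = 0.024955; evidence = 0.024955+0.238·0.969 = 0.25558; posterior = 0.098.
Reviewer B: numerator 0.805·0.188 = 0.15134; evidence = 0.15134+0.238·0.812 = 0.34460; posterior = 0.439.

Reviewer A: 0.098; Reviewer B: 0.439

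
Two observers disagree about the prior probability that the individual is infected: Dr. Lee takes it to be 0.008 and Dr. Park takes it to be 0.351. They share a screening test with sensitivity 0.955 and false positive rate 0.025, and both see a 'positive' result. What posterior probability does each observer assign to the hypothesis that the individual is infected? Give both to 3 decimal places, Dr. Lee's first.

Dr. Lee: 0.236; Dr. Park: 0.954

P('+'|H) = 0.955, P('+'|¬H) = 0.025.
Dr. Lee: numerator 0.955·0.008 = 0.0076400; evidence = 0.0076400+0.025·0.992 = 0.032440; posterior = 0.236.
Dr. Park: numerator 0.955·0.351 = 0.33520; evidence = 0.33520+0.025·0.649 = 0.35143; posterior = 0.954.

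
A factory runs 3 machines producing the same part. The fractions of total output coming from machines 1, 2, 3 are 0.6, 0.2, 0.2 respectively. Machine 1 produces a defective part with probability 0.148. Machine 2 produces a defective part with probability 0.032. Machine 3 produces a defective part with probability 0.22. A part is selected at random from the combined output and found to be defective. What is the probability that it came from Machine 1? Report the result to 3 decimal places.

Posterior probability ≈ 0.638

P(defective|M1) = 0.148; P(defective|M2) = 0.032; P(defective|M3) = 0.22.
Prior × likelihood for each source: 0.6·0.148=0.08880, 0.2·0.032=0.006400, 0.2·0.22=0.04400. Summing gives P(defective) = 0.13920.
P(Machine 1 | defective) = 0.08880 / 0.13920 = 0.638.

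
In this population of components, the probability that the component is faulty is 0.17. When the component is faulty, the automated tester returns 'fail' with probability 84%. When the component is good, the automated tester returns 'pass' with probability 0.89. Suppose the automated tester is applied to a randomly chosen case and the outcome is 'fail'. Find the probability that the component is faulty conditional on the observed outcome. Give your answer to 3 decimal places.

Write H for 'the component is faulty'. Prior odds H:¬H = 0.17/0.83 = 0.20482. For the 'fail' outcome, the likelihood ratio is 0.84/0.11 = 7.6364.
Posterior odds = 0.20482 × 7.6364 = 1.5641, so P(H|E) = 1.5641/(1+1.5641) = 0.610.

P(H | E) ≈ 0.610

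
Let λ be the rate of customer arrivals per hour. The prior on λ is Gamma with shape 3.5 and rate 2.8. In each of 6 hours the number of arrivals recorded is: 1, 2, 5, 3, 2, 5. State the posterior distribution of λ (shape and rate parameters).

The Poisson likelihood adds the total count to the shape and the number of exposure periods to the rate. Here ∑xᵢ = 18 and n = 6, so shape 3.5→21.5 and rate 2.8→8.8.

Posterior: Gamma(shape=21.5, rate=8.8)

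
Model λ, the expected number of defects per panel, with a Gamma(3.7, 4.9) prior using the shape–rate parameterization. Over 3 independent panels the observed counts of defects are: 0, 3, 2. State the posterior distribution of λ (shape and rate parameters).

The Poisson likelihood adds the total count to the shape and the number of exposure periods to the rate. Here ∑xᵢ = 5 and n = 3, so shape 3.7→8.7 and rate 4.9→7.9.

Posterior: Gamma(shape=8.7, rate=7.9)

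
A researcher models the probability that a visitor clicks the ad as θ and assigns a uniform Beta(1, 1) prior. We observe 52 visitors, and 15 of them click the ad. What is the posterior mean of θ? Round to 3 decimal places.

The binomial likelihood is conjugate to the Beta prior: with 15 successes and 37 failures, the posterior is Beta(1+15, 1+37) = Beta(16, 38).
E[θ | data] = 16/(16+38) = 0.296.

Posterior mean ≈ 0.296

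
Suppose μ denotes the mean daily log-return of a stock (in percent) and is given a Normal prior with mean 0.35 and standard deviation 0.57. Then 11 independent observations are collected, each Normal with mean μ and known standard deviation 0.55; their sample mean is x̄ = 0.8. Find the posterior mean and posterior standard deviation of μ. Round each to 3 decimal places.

With known σ, the Normal prior is conjugate. Weight on the data is w = (n/σ²)/(n/σ² + 1/τ₀²) = 36.3636/(36.3636+3.07787) = 0.92196.
Posterior mean = w·x̄ + (1−w)·μ₀ = 0.92196·0.8 + 0.078036·0.35 = 0.765. Posterior variance = 1/(36.3636+3.07787) = 0.0253540, so SD = 0.159.

Posterior mean ≈ 0.765; posterior SD ≈ 0.159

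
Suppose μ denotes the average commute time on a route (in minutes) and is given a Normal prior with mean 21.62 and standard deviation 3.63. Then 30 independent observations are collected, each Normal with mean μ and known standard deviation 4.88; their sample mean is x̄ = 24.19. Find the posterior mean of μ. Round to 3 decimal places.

Posterior mean ≈ 24.044

With known σ, the Normal prior is conjugate. Weight on the data is w = (n/σ²)/(n/σ² + 1/τ₀²) = 1.25974/(1.25974+0.0758904) = 0.94318.
Posterior mean = w·x̄ + (1−w)·μ₀ = 0.94318·24.19 + 0.056820·21.62 = 24.044.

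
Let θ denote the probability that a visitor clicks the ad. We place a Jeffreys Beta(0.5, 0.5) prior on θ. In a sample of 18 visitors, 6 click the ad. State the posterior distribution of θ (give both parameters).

The binomial likelihood is conjugate to the Beta prior: with 6 successes and 12 failures, the posterior is Beta(0.5+6, 0.5+12) = Beta(6.5, 12.5).

Posterior: Beta(6.5, 12.5)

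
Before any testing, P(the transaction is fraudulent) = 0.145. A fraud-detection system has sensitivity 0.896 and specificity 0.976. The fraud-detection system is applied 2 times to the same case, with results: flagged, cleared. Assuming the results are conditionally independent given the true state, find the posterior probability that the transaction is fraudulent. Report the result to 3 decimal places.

Let H be the event that the transaction is fraudulent; start with P(H) = 0.145. P('flagged'|H) = 0.896, P('flagged'|¬H) = 0.024.
Update on result 1 ('flagged'): P(H) ← 0.896·0.1450 / (0.896·0.1450 + 0.024·0.8550) = 0.12992/0.15044 = 0.8636.
Update on result 2 ('cleared'): P(H) ← 0.104·0.8636 / (0.104·0.8636 + 0.976·0.1364) = 0.089814/0.22294 = 0.4029.

Posterior P(H) ≈ 0.403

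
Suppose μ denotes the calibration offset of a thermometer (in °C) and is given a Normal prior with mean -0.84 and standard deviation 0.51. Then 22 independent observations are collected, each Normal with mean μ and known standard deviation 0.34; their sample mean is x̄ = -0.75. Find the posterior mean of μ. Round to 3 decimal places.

Posterior mean ≈ -0.752

Prior precision 1/τ₀² = 1/0.51² = 3.84468; data precision n/σ² = 22/0.34² = 190.311.
Posterior precision = 3.84468 + 190.311 = 194.156.
Posterior mean = (3.84468·-0.84 + 190.311·-0.75) / 194.156 = -0.752.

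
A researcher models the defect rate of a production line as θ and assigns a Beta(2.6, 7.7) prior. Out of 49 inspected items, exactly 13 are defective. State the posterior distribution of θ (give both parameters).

Posterior: Beta(15.6, 43.7)

Observing 13 successes and 36 failures updates Beta(2.6, 7.7) by adding the success and failure counts to the two shape parameters: α = 2.6+13 = 15.6, β = 7.7+36 = 43.7.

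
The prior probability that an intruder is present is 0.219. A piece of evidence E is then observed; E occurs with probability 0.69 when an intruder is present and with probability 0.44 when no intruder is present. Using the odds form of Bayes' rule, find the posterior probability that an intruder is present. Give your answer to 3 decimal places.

Posterior probability ≈ 0.305

Prior odds = 0.219/(1−0.219) = 0.28041.
Likelihood ratio for E = 0.69/0.44 = 1.5682.
Posterior odds = prior odds × LR = 0.43973.
Posterior probability = odds/(1+odds) = 0.43973/1.4397 = 0.305.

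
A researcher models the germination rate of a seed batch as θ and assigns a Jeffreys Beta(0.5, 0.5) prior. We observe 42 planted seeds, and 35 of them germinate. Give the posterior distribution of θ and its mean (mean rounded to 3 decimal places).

Posterior: Beta(35.5, 7.5); mean ≈ 0.826

Observing 35 successes and 7 failures updates Beta(0.5, 0.5) by adding the success and failure counts to the two shape parameters: α = 0.5+35 = 35.5, β = 0.5+7 = 7.5.
Posterior mean = α/(α+β) = 35.5/43 = 0.826.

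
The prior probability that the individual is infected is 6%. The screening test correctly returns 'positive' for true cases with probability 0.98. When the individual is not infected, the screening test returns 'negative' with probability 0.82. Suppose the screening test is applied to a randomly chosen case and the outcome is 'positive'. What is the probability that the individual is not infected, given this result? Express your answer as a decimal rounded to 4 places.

P(¬H | E) ≈ 0.7421

Let H be the event that the individual is infected. P(H) = 0.06, so P(¬H) = 0.94. With E the 'positive' result, P(E|H) = 0.98 and P(E|¬H) = 0.18.
P(E) = 0.98·0.06 + 0.18·0.94 = 0.058800 + 0.16920 = 0.22800.
By Bayes' theorem, P(H|E) = 0.058800 / 0.22800 = 0.2579. Hence P(¬H|E) = 1 − 0.2579 = 0.7421.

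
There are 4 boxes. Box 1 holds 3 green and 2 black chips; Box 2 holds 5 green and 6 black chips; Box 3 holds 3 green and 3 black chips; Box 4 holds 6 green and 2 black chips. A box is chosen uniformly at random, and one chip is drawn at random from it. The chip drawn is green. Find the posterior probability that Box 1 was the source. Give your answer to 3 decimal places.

P(green|Box 1) = 0.6; P(green|Box 2) = 0.4545; P(green|Box 3) = 0.5; P(green|Box 4) = 0.75.
Prior × likelihood for each source: 0.25·0.6=0.1500, 0.25·0.4545=0.1136, 0.25·0.5=0.1250, 0.25·0.75=0.1875. Summing gives P(green) = 0.57614.
P(Box 1 | green) = 0.1500 / 0.57614 = 0.260.

Posterior probability ≈ 0.260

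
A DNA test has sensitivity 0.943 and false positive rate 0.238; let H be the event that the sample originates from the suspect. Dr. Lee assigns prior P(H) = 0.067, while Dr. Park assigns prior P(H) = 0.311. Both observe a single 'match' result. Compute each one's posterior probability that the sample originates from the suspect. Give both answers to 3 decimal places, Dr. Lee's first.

P('+'|H) = 0.943, P('+'|¬H) = 0.238.
Dr. Lee: numerator 0.943·0.067 = 0.063181; evidence = 0.063181+0.238·0.933 = 0.28524; posterior = 0.222.
Dr. Park: numerator 0.943·0.311 = 0.29327; evidence = 0.29327+0.238·0.689 = 0.45726; posterior = 0.641.

Dr. Lee: 0.222; Dr. Park: 0.641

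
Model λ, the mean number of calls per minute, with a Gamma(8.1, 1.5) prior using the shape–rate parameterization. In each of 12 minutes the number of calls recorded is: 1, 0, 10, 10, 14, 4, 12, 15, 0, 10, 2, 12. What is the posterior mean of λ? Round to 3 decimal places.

Total count ∑xᵢ = 90 over n = 12 minutes.
Gamma is conjugate to the Poisson likelihood: posterior is Gamma(shape = 8.1+90 = 98.1, rate = 1.5+12 = 13.5).
Posterior mean = shape/rate = 98.1/13.5 = 7.267.

Posterior mean ≈ 7.267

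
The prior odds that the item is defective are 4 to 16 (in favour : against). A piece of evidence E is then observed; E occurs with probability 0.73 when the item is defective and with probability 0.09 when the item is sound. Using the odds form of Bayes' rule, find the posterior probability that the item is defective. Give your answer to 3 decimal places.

Posterior probability ≈ 0.670

Prior odds = 4/16 = 0.25000. In log-odds, ln(0.25000) = -1.3863.
Add log likelihood ratio: ln(8.1111) = 2.0932.
Posterior log-odds = 0.70694, so posterior odds = exp(0.70694) = 2.0278. Converting, P(H|E) = 2.0278/3.0278 = 0.670.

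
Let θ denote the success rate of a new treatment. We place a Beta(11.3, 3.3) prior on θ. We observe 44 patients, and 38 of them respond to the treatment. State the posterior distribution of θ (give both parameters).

Observing 38 successes and 6 failures updates Beta(11.3, 3.3) by adding the success and failure counts to the two shape parameters: α = 11.3+38 = 49.3, β = 3.3+6 = 9.3.

Posterior: Beta(49.3, 9.3)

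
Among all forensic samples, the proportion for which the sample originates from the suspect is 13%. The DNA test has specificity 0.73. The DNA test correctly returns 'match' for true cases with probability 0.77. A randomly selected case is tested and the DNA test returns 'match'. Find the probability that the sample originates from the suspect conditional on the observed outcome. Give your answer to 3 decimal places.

Write H for 'the sample originates from the suspect'. Prior odds H:¬H = 0.13/0.87 = 0.14943. For the 'match' outcome, the likelihood ratio is 0.77/0.27 = 2.8519.
Posterior odds = 0.14943 × 2.8519 = 0.42614, so P(H|E) = 0.42614/(1+0.42614) = 0.299.

P(H | E) ≈ 0.299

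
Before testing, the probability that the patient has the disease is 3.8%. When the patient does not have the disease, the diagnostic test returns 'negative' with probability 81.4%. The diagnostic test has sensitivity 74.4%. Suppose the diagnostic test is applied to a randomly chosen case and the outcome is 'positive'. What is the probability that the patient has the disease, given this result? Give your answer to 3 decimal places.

P(H | E) ≈ 0.136

Write H for 'the patient has the disease'. Prior odds H:¬H = 0.038/0.962 = 0.039501. For the 'positive' outcome, the likelihood ratio is 0.744/0.186 = 4.0000.
Posterior odds = 0.039501 × 4.0000 = 0.15800, so P(H|E) = 0.15800/(1+0.15800) = 0.136.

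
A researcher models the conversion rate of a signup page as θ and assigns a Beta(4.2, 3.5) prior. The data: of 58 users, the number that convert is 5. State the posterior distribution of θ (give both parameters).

The binomial likelihood is conjugate to the Beta prior: with 5 successes and 53 failures, the posterior is Beta(4.2+5, 3.5+53) = Beta(9.2, 56.5).

Posterior: Beta(9.2, 56.5)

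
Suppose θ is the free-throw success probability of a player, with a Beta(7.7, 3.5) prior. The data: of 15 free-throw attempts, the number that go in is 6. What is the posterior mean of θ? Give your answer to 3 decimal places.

Observing 6 successes and 9 failures updates Beta(7.7, 3.5) by adding the success and failure counts to the two shape parameters: α = 7.7+6 = 13.7, β = 3.5+9 = 12.5.
E[θ | data] = 13.7/(13.7+12.5) = 0.523.

Posterior mean ≈ 0.523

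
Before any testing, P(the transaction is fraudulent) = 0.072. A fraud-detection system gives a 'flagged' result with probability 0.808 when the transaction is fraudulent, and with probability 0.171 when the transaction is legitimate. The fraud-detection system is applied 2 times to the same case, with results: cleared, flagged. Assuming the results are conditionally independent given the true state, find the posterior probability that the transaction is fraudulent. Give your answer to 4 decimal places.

Let H be the event that the transaction is fraudulent; start with P(H) = 0.072. P('flagged'|H) = 0.808, P('flagged'|¬H) = 0.171.
Update on result 1 ('cleared'): P(H) ← 0.192·0.0720 / (0.192·0.0720 + 0.829·0.9280) = 0.013824/0.78314 = 0.0177.
Update on result 2 ('flagged'): P(H) ← 0.808·0.0177 / (0.808·0.0177 + 0.171·0.9823) = 0.014263/0.18224 = 0.0783.

Posterior P(H) ≈ 0.0783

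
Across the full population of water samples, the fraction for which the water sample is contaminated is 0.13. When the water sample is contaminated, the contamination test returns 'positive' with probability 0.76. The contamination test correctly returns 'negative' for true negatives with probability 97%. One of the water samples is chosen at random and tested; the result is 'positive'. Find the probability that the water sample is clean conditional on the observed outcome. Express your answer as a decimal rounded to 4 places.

Write H for 'the water sample is contaminated'. Prior odds H:¬H = 0.13/0.87 = 0.14943. For the 'positive' outcome, the likelihood ratio is 0.76/0.03 = 25.333.
Posterior odds = 0.14943 × 25.333 = 3.7854, so P(H|E) = 3.7854/(1+3.7854) = 0.7910. Then P(¬H|E) = 1 − 0.7910 = 0.2090.

P(¬H | E) ≈ 0.2090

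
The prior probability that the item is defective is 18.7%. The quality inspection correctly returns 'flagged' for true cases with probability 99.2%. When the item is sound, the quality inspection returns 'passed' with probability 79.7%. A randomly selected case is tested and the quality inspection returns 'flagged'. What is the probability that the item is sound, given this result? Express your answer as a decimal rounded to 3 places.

Write H for 'the item is defective'. Prior odds H:¬H = 0.187/0.813 = 0.23001. For the 'flagged' outcome, the likelihood ratio is 0.992/0.203 = 4.8867.
Posterior odds = 0.23001 × 4.8867 = 1.1240, so P(H|E) = 1.1240/(1+1.1240) = 0.529. Then P(¬H|E) = 1 − 0.529 = 0.471.

P(¬H | E) ≈ 0.471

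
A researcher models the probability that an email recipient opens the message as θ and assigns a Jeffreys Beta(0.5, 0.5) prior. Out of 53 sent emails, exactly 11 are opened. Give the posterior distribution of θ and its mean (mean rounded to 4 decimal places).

Posterior: Beta(11.5, 42.5); mean ≈ 0.2130

Observing 11 successes and 42 failures updates Beta(0.5, 0.5) by adding the success and failure counts to the two shape parameters: α = 0.5+11 = 11.5, β = 0.5+42 = 42.5.
E[θ | data] = 11.5/(11.5+42.5) = 0.2130.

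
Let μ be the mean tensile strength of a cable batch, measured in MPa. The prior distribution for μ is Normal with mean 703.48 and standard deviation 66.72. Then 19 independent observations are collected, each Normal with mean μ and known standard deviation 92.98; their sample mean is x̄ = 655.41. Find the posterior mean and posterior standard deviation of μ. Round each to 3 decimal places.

Posterior mean ≈ 659.868; posterior SD ≈ 20.318

With known σ, the Normal prior is conjugate. Weight on the data is w = (n/σ²)/(n/σ² + 1/τ₀²) = 0.00219773/(0.00219773+0.00022464) = 0.90726.
Posterior mean = w·x̄ + (1−w)·μ₀ = 0.90726·655.41 + 0.092736·703.48 = 659.868. Posterior variance = 1/(0.00219773+0.00022464) = 412.819, so SD = 20.318.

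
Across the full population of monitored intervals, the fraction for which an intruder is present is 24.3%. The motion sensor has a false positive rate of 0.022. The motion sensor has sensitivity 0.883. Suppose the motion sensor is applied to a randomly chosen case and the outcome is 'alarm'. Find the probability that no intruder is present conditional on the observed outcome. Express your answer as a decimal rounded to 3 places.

P(¬H | E) ≈ 0.072

Let H be the event that an intruder is present. P(H) = 0.243, so P(¬H) = 0.757. With E the 'alarm' result, P(E|H) = 0.883 and P(E|¬H) = 0.022.
P(E) = 0.883·0.243 + 0.022·0.757 = 0.21457 + 0.016654 = 0.23122.
By Bayes' theorem, P(H|E) = 0.21457 / 0.23122 = 0.928. Hence P(¬H|E) = 1 − 0.928 = 0.072.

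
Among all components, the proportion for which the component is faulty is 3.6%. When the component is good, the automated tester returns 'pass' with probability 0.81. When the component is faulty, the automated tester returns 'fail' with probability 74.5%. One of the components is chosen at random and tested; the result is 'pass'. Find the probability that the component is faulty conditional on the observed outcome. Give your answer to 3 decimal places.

P(H | E) ≈ 0.012

Write H for 'the component is faulty'. Prior odds H:¬H = 0.036/0.964 = 0.037344. For the 'pass' outcome, the likelihood ratio is 0.255/0.81 = 0.31481.
Posterior odds = 0.037344 × 0.31481 = 0.011757, so P(H|E) = 0.011757/(1+0.011757) = 0.012.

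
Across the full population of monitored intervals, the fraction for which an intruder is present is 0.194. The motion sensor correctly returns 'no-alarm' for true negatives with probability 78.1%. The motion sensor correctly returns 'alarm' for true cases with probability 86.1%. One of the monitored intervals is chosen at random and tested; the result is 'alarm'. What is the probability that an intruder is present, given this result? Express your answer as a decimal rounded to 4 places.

Let H be the event that an intruder is present. P(H) = 0.194, so P(¬H) = 0.806. With E the 'alarm' result, P(E|H) = 0.861 and P(E|¬H) = 0.219.
P(E) = 0.861·0.194 + 0.219·0.806 = 0.16703 + 0.17651 = 0.34355.
By Bayes' theorem, P(H|E) = 0.16703 / 0.34355 = 0.4862.

P(H | E) ≈ 0.4862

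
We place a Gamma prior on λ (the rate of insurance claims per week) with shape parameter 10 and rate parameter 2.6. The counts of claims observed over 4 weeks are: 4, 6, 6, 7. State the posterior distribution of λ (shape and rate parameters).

Posterior: Gamma(shape=33, rate=6.6)

The Poisson likelihood adds the total count to the shape and the number of exposure periods to the rate. Here ∑xᵢ = 23 and n = 4, so shape 10→33 and rate 2.6→6.6.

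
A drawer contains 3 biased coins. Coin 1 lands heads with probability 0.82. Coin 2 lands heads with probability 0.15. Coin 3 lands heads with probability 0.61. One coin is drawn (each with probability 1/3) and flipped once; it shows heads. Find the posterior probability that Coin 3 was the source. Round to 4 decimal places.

P(heads|C1) = 0.82; P(heads|C2) = 0.15; P(heads|C3) = 0.61.
Prior × likelihood for each source: 0.333333·0.82=0.2733, 0.333333·0.15=0.05000, 0.333333·0.61=0.2033. Summing gives P(heads) = 0.52667.
P(Coin 3 | heads) = 0.2033 / 0.52667 = 0.3861.

Posterior probability ≈ 0.3861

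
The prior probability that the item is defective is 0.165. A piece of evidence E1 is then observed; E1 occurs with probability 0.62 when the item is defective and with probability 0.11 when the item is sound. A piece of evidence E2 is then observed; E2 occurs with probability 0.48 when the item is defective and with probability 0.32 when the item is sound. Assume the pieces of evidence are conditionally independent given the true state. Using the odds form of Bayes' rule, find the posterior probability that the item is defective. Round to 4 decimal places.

Prior odds = 0.165/(1−0.165) = 0.19760. In log-odds, ln(0.19760) = -1.6215.
Add log likelihood ratios: ln(5.6364) + ln(1.5000) = 2.1347.
Posterior log-odds = 0.51322, so posterior odds = exp(0.51322) = 1.6707. Converting, P(H|E) = 1.6707/2.6707 = 0.6256.

Posterior probability ≈ 0.6256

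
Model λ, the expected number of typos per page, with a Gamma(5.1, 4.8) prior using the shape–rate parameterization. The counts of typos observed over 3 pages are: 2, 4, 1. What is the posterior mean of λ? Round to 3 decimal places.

Posterior mean ≈ 1.551

Total count ∑xᵢ = 7 over n = 3 pages.
Gamma is conjugate to the Poisson likelihood: posterior is Gamma(shape = 5.1+7 = 12.1, rate = 4.8+3 = 7.8).
Posterior mean = shape/rate = 12.1/7.8 = 1.551.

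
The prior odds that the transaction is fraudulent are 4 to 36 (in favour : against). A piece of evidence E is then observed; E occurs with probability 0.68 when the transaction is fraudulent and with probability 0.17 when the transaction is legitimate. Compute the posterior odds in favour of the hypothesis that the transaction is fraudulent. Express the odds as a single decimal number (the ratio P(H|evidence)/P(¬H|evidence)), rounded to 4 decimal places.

Prior odds = 4/36 = 0.11111.
Likelihood ratio for E = 0.68/0.17 = 4.0000.
Posterior odds = prior odds × LR = 0.44444.

Posterior odds ≈ 0.4444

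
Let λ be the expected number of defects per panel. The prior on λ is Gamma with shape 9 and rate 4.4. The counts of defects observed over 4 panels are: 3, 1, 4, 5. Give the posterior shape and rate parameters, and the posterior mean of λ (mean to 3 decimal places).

Total count ∑xᵢ = 13 over n = 4 panels.
Gamma is conjugate to the Poisson likelihood: posterior is Gamma(shape = 9+13 = 22, rate = 4.4+4 = 8.4).
Posterior mean = shape/rate = 22/8.4 = 2.619.

Posterior: Gamma(shape=22, rate=8.4); mean ≈ 2.619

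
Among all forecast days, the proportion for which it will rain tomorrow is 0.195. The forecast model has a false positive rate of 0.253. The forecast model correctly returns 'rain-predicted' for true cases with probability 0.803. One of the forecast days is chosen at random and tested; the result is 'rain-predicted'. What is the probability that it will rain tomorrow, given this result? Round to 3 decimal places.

P(H | E) ≈ 0.435

Write H for 'it will rain tomorrow'. Prior odds H:¬H = 0.195/0.805 = 0.24224. For the 'rain-predicted' outcome, the likelihood ratio is 0.803/0.253 = 3.1739.
Posterior odds = 0.24224 × 3.1739 = 0.76884, so P(H|E) = 0.76884/(1+0.76884) = 0.435.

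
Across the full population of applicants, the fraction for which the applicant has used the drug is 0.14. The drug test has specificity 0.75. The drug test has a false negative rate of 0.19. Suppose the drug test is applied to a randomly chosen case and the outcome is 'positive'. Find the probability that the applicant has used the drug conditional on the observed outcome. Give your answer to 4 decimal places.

P(H | E) ≈ 0.3453

Let H be the event that the applicant has used the drug. P(H) = 0.14, so P(¬H) = 0.86. With E the 'positive' result, P(E|H) = 0.81 and P(E|¬H) = 0.25.
P(E) = 0.81·0.14 + 0.25·0.86 = 0.11340 + 0.21500 = 0.32840.
By Bayes' theorem, P(H|E) = 0.11340 / 0.32840 = 0.3453.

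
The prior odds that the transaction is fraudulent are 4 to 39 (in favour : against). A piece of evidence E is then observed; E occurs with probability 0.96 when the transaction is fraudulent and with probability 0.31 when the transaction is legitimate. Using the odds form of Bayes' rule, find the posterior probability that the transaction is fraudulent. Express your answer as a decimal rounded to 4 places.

Prior odds = 4/39 = 0.10256.
Likelihood ratio for E = 0.96/0.31 = 3.0968.
Posterior odds = prior odds × LR = 0.31762.
Posterior probability = odds/(1+odds) = 0.31762/1.3176 = 0.2411.

Posterior probability ≈ 0.2411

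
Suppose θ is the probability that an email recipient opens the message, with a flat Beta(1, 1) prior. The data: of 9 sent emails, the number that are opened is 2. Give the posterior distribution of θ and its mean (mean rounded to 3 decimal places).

Posterior: Beta(3, 8); mean ≈ 0.273

Observing 2 successes and 7 failures updates Beta(1, 1) by adding the success and failure counts to the two shape parameters: α = 1+2 = 3, β = 1+7 = 8.
Posterior mean = α/(α+β) = 3/11 = 0.273.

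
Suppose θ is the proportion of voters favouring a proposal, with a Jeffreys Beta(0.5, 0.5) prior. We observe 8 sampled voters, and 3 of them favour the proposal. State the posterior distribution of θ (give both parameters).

Posterior: Beta(3.5, 5.5)

Observing 3 successes and 5 failures updates Beta(0.5, 0.5) by adding the success and failure counts to the two shape parameters: α = 0.5+3 = 3.5, β = 0.5+5 = 5.5.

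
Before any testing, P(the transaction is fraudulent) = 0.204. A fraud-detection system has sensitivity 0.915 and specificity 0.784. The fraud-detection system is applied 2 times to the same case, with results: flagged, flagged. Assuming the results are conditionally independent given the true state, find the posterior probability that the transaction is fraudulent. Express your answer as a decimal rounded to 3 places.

With H the event that the transaction is fraudulent, the joint likelihood of the observed sequence is P(data|H) = 0.915·0.915 = 0.83723 and P(data|¬H) = 0.216·0.216 = 0.046656.
Bayes: P(H|data) = 0.204·0.83723 / (0.204·0.83723 + 0.796·0.046656) = 0.17079/0.20793 = 0.8214.

Posterior P(H) ≈ 0.821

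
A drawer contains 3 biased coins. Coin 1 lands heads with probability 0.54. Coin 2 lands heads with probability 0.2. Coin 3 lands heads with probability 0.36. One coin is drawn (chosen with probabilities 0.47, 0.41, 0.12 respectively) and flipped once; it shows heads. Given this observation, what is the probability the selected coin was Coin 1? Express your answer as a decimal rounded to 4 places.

P(heads|C1) = 0.54; P(heads|C2) = 0.2; P(heads|C3) = 0.36.
Prior × likelihood for each source: 0.47·0.54=0.2538, 0.41·0.2=0.08200, 0.12·0.36=0.04320. Summing gives P(heads) = 0.37900.
P(Coin 1 | heads) = 0.2538 / 0.37900 = 0.6697.

Posterior probability ≈ 0.6697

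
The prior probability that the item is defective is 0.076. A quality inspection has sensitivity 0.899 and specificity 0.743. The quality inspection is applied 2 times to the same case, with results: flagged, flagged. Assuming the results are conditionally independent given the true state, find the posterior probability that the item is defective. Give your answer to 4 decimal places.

Let H be the event that the item is defective; start with P(H) = 0.076. P('flagged'|H) = 0.899, P('flagged'|¬H) = 0.257.
Update on result 1 ('flagged'): P(H) ← 0.899·0.0760 / (0.899·0.0760 + 0.257·0.9240) = 0.068324/0.30579 = 0.2234.
Update on result 2 ('flagged'): P(H) ← 0.899·0.2234 / (0.899·0.2234 + 0.257·0.7766) = 0.20087/0.40044 = 0.5016.

Posterior P(H) ≈ 0.5016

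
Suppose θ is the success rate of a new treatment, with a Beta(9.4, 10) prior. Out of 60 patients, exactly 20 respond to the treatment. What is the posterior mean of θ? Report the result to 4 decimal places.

The binomial likelihood is conjugate to the Beta prior: with 20 successes and 40 failures, the posterior is Beta(9.4+20, 10+40) = Beta(29.4, 50).
Posterior mean = α/(α+β) = 29.4/79.4 = 0.3703.

Posterior mean ≈ 0.3703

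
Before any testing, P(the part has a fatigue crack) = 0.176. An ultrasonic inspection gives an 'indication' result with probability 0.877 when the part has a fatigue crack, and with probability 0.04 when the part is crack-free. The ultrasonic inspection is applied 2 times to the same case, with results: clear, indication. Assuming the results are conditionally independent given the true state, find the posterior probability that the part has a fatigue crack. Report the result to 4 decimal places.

With H the event that the part has a fatigue crack, the joint likelihood of the observed sequence is P(data|H) = 0.123·0.877 = 0.10787 and P(data|¬H) = 0.96·0.04 = 0.038400.
Bayes: P(H|data) = 0.176·0.10787 / (0.176·0.10787 + 0.824·0.038400) = 0.018985/0.050627 = 0.3750.

Posterior P(H) ≈ 0.3750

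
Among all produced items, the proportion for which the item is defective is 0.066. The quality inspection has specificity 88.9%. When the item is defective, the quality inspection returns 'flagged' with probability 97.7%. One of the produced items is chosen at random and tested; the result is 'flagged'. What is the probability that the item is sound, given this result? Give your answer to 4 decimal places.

P(¬H | E) ≈ 0.6165

Write H for 'the item is defective'. Prior odds H:¬H = 0.066/0.934 = 0.070664. For the 'flagged' outcome, the likelihood ratio is 0.977/0.111 = 8.8018.
Posterior odds = 0.070664 × 8.8018 = 0.62197, so P(H|E) = 0.62197/(1+0.62197) = 0.3835. Then P(¬H|E) = 1 − 0.3835 = 0.6165.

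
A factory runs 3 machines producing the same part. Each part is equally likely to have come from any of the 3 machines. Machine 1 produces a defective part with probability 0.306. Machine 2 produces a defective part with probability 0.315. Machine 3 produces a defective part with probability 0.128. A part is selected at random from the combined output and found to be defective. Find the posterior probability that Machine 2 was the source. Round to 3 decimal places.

Posterior probability ≈ 0.421

P(defective|M1) = 0.306; P(defective|M2) = 0.315; P(defective|M3) = 0.128.
Prior × likelihood for each source: 0.333333·0.306=0.1020, 0.333333·0.315=0.1050, 0.333333·0.128=0.04267. Summing gives P(defective) = 0.24967.
P(Machine 2 | defective) = 0.1050 / 0.24967 = 0.421.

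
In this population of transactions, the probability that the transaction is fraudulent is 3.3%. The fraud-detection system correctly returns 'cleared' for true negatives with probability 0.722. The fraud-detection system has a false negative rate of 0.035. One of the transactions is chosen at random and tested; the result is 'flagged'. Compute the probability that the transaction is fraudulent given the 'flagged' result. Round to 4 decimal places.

Write H for 'the transaction is fraudulent'. Prior odds H:¬H = 0.033/0.967 = 0.034126. For the 'flagged' outcome, the likelihood ratio is 0.965/0.278 = 3.4712.
Posterior odds = 0.034126 × 3.4712 = 0.11846, so P(H|E) = 0.11846/(1+0.11846) = 0.1059.

P(H | E) ≈ 0.1059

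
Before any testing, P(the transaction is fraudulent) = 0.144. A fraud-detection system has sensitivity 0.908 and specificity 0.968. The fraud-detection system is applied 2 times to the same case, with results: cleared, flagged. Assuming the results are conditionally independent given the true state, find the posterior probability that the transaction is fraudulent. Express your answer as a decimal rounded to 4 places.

With H the event that the transaction is fraudulent, the joint likelihood of the observed sequence is P(data|H) = 0.092·0.908 = 0.083536 and P(data|¬H) = 0.968·0.032 = 0.030976.
Bayes: P(H|data) = 0.144·0.083536 / (0.144·0.083536 + 0.856·0.030976) = 0.012029/0.038545 = 0.3121.

Posterior P(H) ≈ 0.3121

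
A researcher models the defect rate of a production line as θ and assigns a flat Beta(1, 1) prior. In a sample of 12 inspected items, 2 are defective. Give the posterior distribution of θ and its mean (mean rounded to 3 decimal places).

Observing 2 successes and 10 failures updates Beta(1, 1) by adding the success and failure counts to the two shape parameters: α = 1+2 = 3, β = 1+10 = 11.
Posterior mean = α/(α+β) = 3/14 = 0.214.

Posterior: Beta(3, 11); mean ≈ 0.214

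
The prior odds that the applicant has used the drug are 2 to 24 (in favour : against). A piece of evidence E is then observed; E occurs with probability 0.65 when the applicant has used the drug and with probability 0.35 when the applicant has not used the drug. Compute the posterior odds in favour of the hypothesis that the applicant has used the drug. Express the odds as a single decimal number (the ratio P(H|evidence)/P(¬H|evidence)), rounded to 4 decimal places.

Prior odds = 2/24 = 0.083333. In log-odds, ln(0.083333) = -2.4849.
Add log likelihood ratio: ln(1.8571) = 0.61904.
Posterior log-odds = -1.8659, so posterior odds = exp(-1.8659) = 0.15476.

Posterior odds ≈ 0.1548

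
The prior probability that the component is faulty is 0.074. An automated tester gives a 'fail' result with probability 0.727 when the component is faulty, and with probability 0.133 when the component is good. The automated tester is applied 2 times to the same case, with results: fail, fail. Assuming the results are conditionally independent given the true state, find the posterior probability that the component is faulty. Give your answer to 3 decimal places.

Posterior P(H) ≈ 0.705

Let H be the event that the component is faulty; start with P(H) = 0.074. P('fail'|H) = 0.727, P('fail'|¬H) = 0.133.
Update on result 1 ('fail'): P(H) ← 0.727·0.0740 / (0.727·0.0740 + 0.133·0.9260) = 0.053798/0.17696 = 0.3040.
Update on result 2 ('fail'): P(H) ← 0.727·0.3040 / (0.727·0.3040 + 0.133·0.6960) = 0.22102/0.31359 = 0.7048.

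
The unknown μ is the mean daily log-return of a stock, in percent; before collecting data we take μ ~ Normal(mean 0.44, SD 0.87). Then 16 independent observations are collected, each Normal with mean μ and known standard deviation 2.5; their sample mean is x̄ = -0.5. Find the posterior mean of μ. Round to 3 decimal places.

With known σ, the Normal prior is conjugate. Weight on the data is w = (n/σ²)/(n/σ² + 1/τ₀²) = 2.56000/(2.56000+1.32118) = 0.65959.
Posterior mean = w·x̄ + (1−w)·μ₀ = 0.65959·-0.5 + 0.34041·0.44 = -0.180.

Posterior mean ≈ -0.180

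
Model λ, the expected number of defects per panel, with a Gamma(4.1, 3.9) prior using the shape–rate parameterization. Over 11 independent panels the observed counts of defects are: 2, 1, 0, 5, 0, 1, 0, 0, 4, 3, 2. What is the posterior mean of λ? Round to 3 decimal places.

Posterior mean ≈ 1.483

The Poisson likelihood adds the total count to the shape and the number of exposure periods to the rate. Here ∑xᵢ = 18 and n = 11, so shape 4.1→22.1 and rate 3.9→14.9.
Posterior mean = shape/rate = 22.1/14.9 = 1.483.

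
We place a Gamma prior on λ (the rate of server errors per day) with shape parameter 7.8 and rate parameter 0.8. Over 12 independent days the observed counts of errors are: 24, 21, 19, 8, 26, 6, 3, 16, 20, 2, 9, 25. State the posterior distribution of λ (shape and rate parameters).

Posterior: Gamma(shape=186.8, rate=12.8)

The Poisson likelihood adds the total count to the shape and the number of exposure periods to the rate. Here ∑xᵢ = 179 and n = 12, so shape 7.8→186.8 and rate 0.8→12.8.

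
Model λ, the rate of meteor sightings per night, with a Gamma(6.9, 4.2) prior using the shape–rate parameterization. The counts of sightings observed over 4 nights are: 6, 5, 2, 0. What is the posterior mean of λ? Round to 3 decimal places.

Posterior mean ≈ 2.427

Total count ∑xᵢ = 13 over n = 4 nights.
Gamma is conjugate to the Poisson likelihood: posterior is Gamma(shape = 6.9+13 = 19.9, rate = 4.2+4 = 8.2).
Posterior mean = shape/rate = 19.9/8.2 = 2.427.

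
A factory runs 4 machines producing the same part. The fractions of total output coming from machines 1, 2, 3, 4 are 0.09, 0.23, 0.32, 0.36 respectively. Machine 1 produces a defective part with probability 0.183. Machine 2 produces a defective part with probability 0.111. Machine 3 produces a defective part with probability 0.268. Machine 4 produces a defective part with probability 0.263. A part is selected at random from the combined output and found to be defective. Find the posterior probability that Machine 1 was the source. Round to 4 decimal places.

Posterior probability ≈ 0.0740

Tabulate prior·likelihood by source: [1] prior 0.09, lik 0.183, product 0.01647; [2] prior 0.23, lik 0.111, product 0.02553; [3] prior 0.32, lik 0.268, product 0.08576; [4] prior 0.36, lik 0.263, product 0.09468.
Normalizing constant = 0.22244; the posterior for Machine 1 is its product over the sum, 0.01647/0.22244 = 0.0740.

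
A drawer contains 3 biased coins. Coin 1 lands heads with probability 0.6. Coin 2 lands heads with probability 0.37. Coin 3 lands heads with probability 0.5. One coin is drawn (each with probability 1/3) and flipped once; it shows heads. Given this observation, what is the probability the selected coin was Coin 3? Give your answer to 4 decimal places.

Tabulate prior·likelihood by source: [1] prior 0.333333, lik 0.6, product 0.2000; [2] prior 0.333333, lik 0.37, product 0.1233; [3] prior 0.333333, lik 0.5, product 0.1667.
Normalizing constant = 0.49000; the posterior for Coin 3 is its product over the sum, 0.1667/0.49000 = 0.3401.

Posterior probability ≈ 0.3401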